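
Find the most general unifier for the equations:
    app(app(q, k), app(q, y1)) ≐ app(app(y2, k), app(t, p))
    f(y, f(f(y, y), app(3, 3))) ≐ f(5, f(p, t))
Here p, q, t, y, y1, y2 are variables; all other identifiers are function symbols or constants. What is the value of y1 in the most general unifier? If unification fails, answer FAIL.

f(5, 5)

Decompose app/2: app(q, k) ≐ app(y2, k),  app(q, y1) ≐ app(t, p).
Decompose app/2: q ≐ y2,  k ≐ k.
Bind q := y2; substituting into the one remaining equation that mentions q gives: app(y2, y1) ≐ app(t, p).
Delete trivial equation k ≐ k.
Decompose app/2: y2 ≐ t,  y1 ≐ p.
Bind y2 := t; no other remaining equation mentions y2. Substituting into the earlier binding gives q := t.
Bind y1 := p; no other remaining equation mentions y1.
Decompose f/2: y ≐ 5,  f(f(y, y), app(3, 3)) ≐ f(p, t).
Bind y := 5; substituting into the remaining equation gives: f(f(5, 5), app(3, 3)) ≐ f(p, t).
Decompose f/2: f(5, 5) ≐ p,  app(3, 3) ≐ t.
Bind p := f(5, 5); no other remaining equation mentions p. Substituting into the earlier binding gives y1 := f(5, 5).
Bind t := app(3, 3). Substituting into the earlier bindings gives q := app(3, 3), y2 := app(3, 3).
MGU = { q -> app(3, 3), y2 -> app(3, 3), y1 -> f(5, 5), y -> 5, p -> f(5, 5), t -> app(3, 3) }, so y1 -> f(5, 5).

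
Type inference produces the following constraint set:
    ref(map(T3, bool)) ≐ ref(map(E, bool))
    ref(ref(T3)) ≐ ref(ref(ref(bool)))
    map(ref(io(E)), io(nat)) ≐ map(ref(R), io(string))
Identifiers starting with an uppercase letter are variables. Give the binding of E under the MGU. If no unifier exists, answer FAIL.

Decompose ref/1: map(T3, bool) ≐ map(E, bool).
Decompose map/2: T3 ≐ E,  bool ≐ bool.
Bind T3 := E; substituting into the one remaining equation that mentions T3 gives: ref(ref(E)) ≐ ref(ref(ref(bool))).
Delete trivial equation bool ≐ bool.
Decompose ref/1: ref(E) ≐ ref(ref(bool)).
Decompose ref/1: E ≐ ref(bool).
Bind E := ref(bool); substituting into the remaining equation gives: map(ref(io(ref(bool))), io(nat)) ≐ map(ref(R), io(string)). Substituting into the earlier binding gives T3 := ref(bool).
Decompose map/2: ref(io(ref(bool))) ≐ ref(R),  io(nat) ≐ io(string).
Decompose ref/1: io(ref(bool)) ≐ R.
Bind R := io(ref(bool)); no other remaining equation mentions R.
Decompose io/1: nat ≐ string.
Clash: constants nat and string differ; no unifier exists.

FAIL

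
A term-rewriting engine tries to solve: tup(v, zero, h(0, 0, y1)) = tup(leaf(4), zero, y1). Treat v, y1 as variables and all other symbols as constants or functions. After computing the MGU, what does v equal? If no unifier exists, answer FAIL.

Decompose tup/3: v = leaf(4),  zero = zero,  h(0, 0, y1) = y1.
Bind v := leaf(4); no other remaining equation mentions v.
Delete trivial equation zero = zero.
Occurs check fails: y1 occurs in h(0, 0, y1); the equation y1 = h(0, 0, y1) has no finite solution.

FAIL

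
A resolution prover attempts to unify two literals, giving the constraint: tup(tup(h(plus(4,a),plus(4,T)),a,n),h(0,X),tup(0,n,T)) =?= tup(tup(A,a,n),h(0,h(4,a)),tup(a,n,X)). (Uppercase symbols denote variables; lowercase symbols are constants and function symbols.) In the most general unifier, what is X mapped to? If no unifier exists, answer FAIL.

Decompose tup/3: tup(h(plus(4,a),plus(4,T)),a,n) =?= tup(A,a,n),  h(0,X) =?= h(0,h(4,a)),  tup(0,n,T) =?= tup(a,n,X).
Decompose tup/3: h(plus(4,a),plus(4,T)) =?= A,  a =?= a,  n =?= n.
Bind A := h(plus(4,a),plus(4,T)); no other remaining equation mentions A.
Delete trivial equation a =?= a.
Delete trivial equation n =?= n.
Decompose h/2: 0 =?= 0,  X =?= h(4,a).
Delete trivial equation 0 =?= 0.
Bind X := h(4,a); substituting into the remaining equation gives: tup(0,n,T) =?= tup(a,n,h(4,a)).
Decompose tup/3: 0 =?= a,  n =?= n,  T =?= h(4,a).
Clash: constants 0 and a differ; no unifier exists.

FAIL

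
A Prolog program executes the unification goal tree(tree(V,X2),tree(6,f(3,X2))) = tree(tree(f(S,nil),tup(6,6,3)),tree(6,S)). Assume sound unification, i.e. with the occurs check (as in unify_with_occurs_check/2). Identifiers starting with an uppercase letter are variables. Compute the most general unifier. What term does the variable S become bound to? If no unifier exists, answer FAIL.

f(3,tup(6,6,3))

Decompose tree/2: tree(V,X2) = tree(f(S,nil),tup(6,6,3)),  tree(6,f(3,X2)) = tree(6,S).
Decompose tree/2: V = f(S,nil),  X2 = tup(6,6,3).
Bind V := f(S,nil); no other remaining equation mentions V.
Bind X2 := tup(6,6,3); substituting into the remaining equation gives: tree(6,f(3,tup(6,6,3))) = tree(6,S).
Decompose tree/2: 6 = 6,  f(3,tup(6,6,3)) = S.
Delete trivial equation 6 = 6.
Bind S := f(3,tup(6,6,3)). Substituting into the earlier binding gives V := f(f(3,tup(6,6,3)),nil).
MGU = { V ↦ f(f(3,tup(6,6,3)),nil), X2 ↦ tup(6,6,3), S ↦ f(3,tup(6,6,3)) }, so S ↦ f(3,tup(6,6,3)).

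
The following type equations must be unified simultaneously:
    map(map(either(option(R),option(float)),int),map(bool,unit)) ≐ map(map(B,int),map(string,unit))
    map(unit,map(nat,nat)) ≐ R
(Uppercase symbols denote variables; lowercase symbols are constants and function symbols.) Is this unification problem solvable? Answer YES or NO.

Decompose map/2: map(either(option(R),option(float)),int) ≐ map(B,int),  map(bool,unit) ≐ map(string,unit).
Decompose map/2: either(option(R),option(float)) ≐ B,  int ≐ int.
Bind B := either(option(R),option(float)); no other remaining equation mentions B.
Delete trivial equation int ≐ int.
Decompose map/2: bool ≐ string,  unit ≐ unit.
Clash: constants bool and string differ; no unifier exists.

NO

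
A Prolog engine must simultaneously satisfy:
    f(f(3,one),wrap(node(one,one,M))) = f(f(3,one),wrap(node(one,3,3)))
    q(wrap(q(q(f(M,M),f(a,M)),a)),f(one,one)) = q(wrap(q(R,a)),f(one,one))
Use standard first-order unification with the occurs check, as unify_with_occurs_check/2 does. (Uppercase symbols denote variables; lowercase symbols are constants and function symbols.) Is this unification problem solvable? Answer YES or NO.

Decompose f/2: f(3,one) = f(3,one),  wrap(node(one,one,M)) = wrap(node(one,3,3)).
Delete trivial equation f(3,one) = f(3,one).
Decompose wrap/1: node(one,one,M) = node(one,3,3).
Decompose node/3: one = one,  one = 3,  M = 3.
Delete trivial equation one = one.
Clash: constants one and 3 differ; no unifier exists.

NO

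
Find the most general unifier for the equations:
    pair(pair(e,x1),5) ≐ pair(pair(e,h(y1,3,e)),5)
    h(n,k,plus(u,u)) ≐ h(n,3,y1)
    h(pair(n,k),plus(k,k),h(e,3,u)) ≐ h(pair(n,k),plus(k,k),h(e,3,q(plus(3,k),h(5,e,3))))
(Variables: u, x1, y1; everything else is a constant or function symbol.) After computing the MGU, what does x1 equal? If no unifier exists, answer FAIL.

Decompose pair/2: pair(e,x1) ≐ pair(e,h(y1,3,e)),  5 ≐ 5.
Decompose pair/2: e ≐ e,  x1 ≐ h(y1,3,e).
Delete trivial equation e ≐ e.
Bind x1 := h(y1,3,e); no other remaining equation mentions x1.
Delete trivial equation 5 ≐ 5.
Decompose h/3: n ≐ n,  k ≐ 3,  plus(u,u) ≐ y1.
Delete trivial equation n ≐ n.
Clash: constants k and 3 differ; no unifier exists.

FAIL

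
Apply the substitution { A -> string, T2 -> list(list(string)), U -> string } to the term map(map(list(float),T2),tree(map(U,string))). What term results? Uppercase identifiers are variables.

map(map(list(float),list(list(string))),tree(map(string,string)))

Replace each occurrence of T2 with list(list(string)).
Replace each occurrence of U with string.
Result: map(map(list(float),list(list(string))),tree(map(string,string))).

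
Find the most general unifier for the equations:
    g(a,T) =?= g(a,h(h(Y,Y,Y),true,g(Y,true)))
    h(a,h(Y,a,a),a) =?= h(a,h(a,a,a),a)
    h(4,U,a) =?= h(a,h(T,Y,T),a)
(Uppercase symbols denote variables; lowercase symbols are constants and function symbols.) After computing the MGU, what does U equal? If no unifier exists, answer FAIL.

FAIL

Decompose g/2: a =?= a,  T =?= h(h(Y,Y,Y),true,g(Y,true)).
Delete trivial equation a =?= a.
Bind T := h(h(Y,Y,Y),true,g(Y,true)); substituting into the one remaining equation that mentions T gives: h(4,U,a) =?= h(a,h(h(h(Y,Y,Y),true,g(Y,true)),Y,h(h(Y,Y,Y),true,g(Y,true))),a).
Decompose h/3: a =?= a,  h(Y,a,a) =?= h(a,a,a),  a =?= a.
Delete trivial equation a =?= a.
Decompose h/3: Y =?= a,  a =?= a,  a =?= a.
Bind Y := a; substituting into the one remaining equation that mentions Y gives: h(4,U,a) =?= h(a,h(h(h(a,a,a),true,g(a,true)),a,h(h(a,a,a),true,g(a,true))),a). Substituting into the earlier binding gives T := h(h(a,a,a),true,g(a,true)).
Delete trivial equation a =?= a.
Delete trivial equation a =?= a.
Delete trivial equation a =?= a.
Decompose h/3: 4 =?= a,  U =?= h(h(h(a,a,a),true,g(a,true)),a,h(h(a,a,a),true,g(a,true))),  a =?= a.
Clash: constants 4 and a differ; no unifier exists.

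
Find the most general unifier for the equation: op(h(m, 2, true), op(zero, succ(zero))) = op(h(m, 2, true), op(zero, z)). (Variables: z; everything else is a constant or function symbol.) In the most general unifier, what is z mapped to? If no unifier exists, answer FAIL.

Decompose op/2: h(m, 2, true) = h(m, 2, true),  op(zero, succ(zero)) = op(zero, z).
Delete trivial equation h(m, 2, true) = h(m, 2, true).
Decompose op/2: zero = zero,  succ(zero) = z.
Delete trivial equation zero = zero.
Bind z := succ(zero).
MGU = { z := succ(zero) }, so z := succ(zero).

succ(zero)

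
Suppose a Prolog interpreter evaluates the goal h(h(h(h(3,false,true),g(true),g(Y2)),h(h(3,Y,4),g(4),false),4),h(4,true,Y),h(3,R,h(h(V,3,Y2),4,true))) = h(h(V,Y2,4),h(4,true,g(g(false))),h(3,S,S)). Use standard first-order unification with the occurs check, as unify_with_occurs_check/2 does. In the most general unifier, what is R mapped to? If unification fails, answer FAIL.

Decompose h/3: h(h(h(3,false,true),g(true),g(Y2)),h(h(3,Y,4),g(4),false),4) = h(V,Y2,4),  h(4,true,Y) = h(4,true,g(g(false))),  h(3,R,h(h(V,3,Y2),4,true)) = h(3,S,S).
Decompose h/3: h(h(3,false,true),g(true),g(Y2)) = V,  h(h(3,Y,4),g(4),false) = Y2,  4 = 4.
Bind V := h(h(3,false,true),g(true),g(Y2)); substituting into the one remaining equation that mentions V gives: h(3,R,h(h(h(h(3,false,true),g(true),g(Y2)),3,Y2),4,true)) = h(3,S,S).
Bind Y2 := h(h(3,Y,4),g(4),false); substituting into the one remaining equation that mentions Y2 gives: h(3,R,h(h(h(h(3,false,true),g(true),g(h(h(3,Y,4),g(4),false))),3,h(h(3,Y,4),g(4),false)),4,true)) = h(3,S,S). Substituting into the earlier binding gives V := h(h(3,false,true),g(true),g(h(h(3,Y,4),g(4),false))).
Delete trivial equation 4 = 4.
Decompose h/3: 4 = 4,  true = true,  Y = g(g(false)).
Delete trivial equation 4 = 4.
Delete trivial equation true = true.
Bind Y := g(g(false)); substituting into the remaining equation gives: h(3,R,h(h(h(h(3,false,true),g(true),g(h(h(3,g(g(false)),4),g(4),false))),3,h(h(3,g(g(false)),4),g(4),false)),4,true)) = h(3,S,S). Substituting into the earlier bindings gives V := h(h(3,false,true),g(true),g(h(h(3,g(g(false)),4),g(4),false))), Y2 := h(h(3,g(g(false)),4),g(4),false).
Decompose h/3: 3 = 3,  R = S,  h(h(h(h(3,false,true),g(true),g(h(h(3,g(g(false)),4),g(4),false))),3,h(h(3,g(g(false)),4),g(4),false)),4,true) = S.
Delete trivial equation 3 = 3.
Bind R := S; no other remaining equation mentions R.
Bind S := h(h(h(h(3,false,true),g(true),g(h(h(3,g(g(false)),4),g(4),false))),3,h(h(3,g(g(false)),4),g(4),false)),4,true). Substituting into the earlier binding gives R := h(h(h(h(3,false,true),g(true),g(h(h(3,g(g(false)),4),g(4),false))),3,h(h(3,g(g(false)),4),g(4),false)),4,true).
MGU = { V ↦ h(h(3,false,true),g(true),g(h(h(3,g(g(false)),4),g(4),false))), Y2 ↦ h(h(3,g(g(false)),4),g(4),false), Y ↦ g(g(false)), R ↦ h(h(h(h(3,false,true),g(true),g(h(h(3,g(g(false)),4),g(4),false))),3,h(h(3,g(g(false)),4),g(4),false)),4,true), S ↦ h(h(h(h(3,false,true),g(true),g(h(h(3,g(g(false)),4),g(4),false))),3,h(h(3,g(g(false)),4),g(4),false)),4,true) }, so R ↦ h(h(h(h(3,false,true),g(true),g(h(h(3,g(g(false)),4),g(4),false))),3,h(h(3,g(g(false)),4),g(4),false)),4,true).

h(h(h(h(3,false,true),g(true),g(h(h(3,g(g(false)),4),g(4),false))),3,h(h(3,g(g(false)),4),g(4),false)),4,true)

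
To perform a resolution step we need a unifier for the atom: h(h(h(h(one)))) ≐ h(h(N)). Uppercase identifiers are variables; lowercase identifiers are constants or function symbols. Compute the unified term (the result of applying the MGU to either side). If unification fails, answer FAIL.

h(h(h(h(one))))

Decompose h/1: h(h(h(one))) ≐ h(N).
Decompose h/1: h(h(one)) ≐ N.
Bind N := h(h(one)).
Applying the MGU to either side gives h(h(h(h(one)))).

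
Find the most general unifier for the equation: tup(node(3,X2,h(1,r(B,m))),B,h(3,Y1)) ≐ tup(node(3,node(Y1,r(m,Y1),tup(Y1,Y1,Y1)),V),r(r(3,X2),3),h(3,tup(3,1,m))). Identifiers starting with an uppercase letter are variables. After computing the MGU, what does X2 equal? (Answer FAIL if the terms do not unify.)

Decompose tup/3: node(3,X2,h(1,r(B,m))) ≐ node(3,node(Y1,r(m,Y1),tup(Y1,Y1,Y1)),V),  B ≐ r(r(3,X2),3),  h(3,Y1) ≐ h(3,tup(3,1,m)).
Decompose node/3: 3 ≐ 3,  X2 ≐ node(Y1,r(m,Y1),tup(Y1,Y1,Y1)),  h(1,r(B,m)) ≐ V.
Delete trivial equation 3 ≐ 3.
Bind X2 := node(Y1,r(m,Y1),tup(Y1,Y1,Y1)); substituting into the one remaining equation that mentions X2 gives: B ≐ r(r(3,node(Y1,r(m,Y1),tup(Y1,Y1,Y1))),3).
Bind V := h(1,r(B,m)); no other remaining equation mentions V.
Bind B := r(r(3,node(Y1,r(m,Y1),tup(Y1,Y1,Y1))),3); no other remaining equation mentions B. Substituting into the earlier binding gives V := h(1,r(r(r(3,node(Y1,r(m,Y1),tup(Y1,Y1,Y1))),3),m)).
Decompose h/2: 3 ≐ 3,  Y1 ≐ tup(3,1,m).
Delete trivial equation 3 ≐ 3.
Bind Y1 := tup(3,1,m). Substituting into the earlier bindings gives X2 := node(tup(3,1,m),r(m,tup(3,1,m)),tup(tup(3,1,m),tup(3,1,m),tup(3,1,m))), V := h(1,r(r(r(3,node(tup(3,1,m),r(m,tup(3,1,m)),tup(tup(3,1,m),tup(3,1,m),tup(3,1,m)))),3),m)), B := r(r(3,node(tup(3,1,m),r(m,tup(3,1,m)),tup(tup(3,1,m),tup(3,1,m),tup(3,1,m)))),3).
MGU = { X2 := node(tup(3,1,m),r(m,tup(3,1,m)),tup(tup(3,1,m),tup(3,1,m),tup(3,1,m))), V := h(1,r(r(r(3,node(tup(3,1,m),r(m,tup(3,1,m)),tup(tup(3,1,m),tup(3,1,m),tup(3,1,m)))),3),m)), B := r(r(3,node(tup(3,1,m),r(m,tup(3,1,m)),tup(tup(3,1,m),tup(3,1,m),tup(3,1,m)))),3), Y1 := tup(3,1,m) }, so X2 := node(tup(3,1,m),r(m,tup(3,1,m)),tup(tup(3,1,m),tup(3,1,m),tup(3,1,m))).

node(tup(3,1,m),r(m,tup(3,1,m)),tup(tup(3,1,m),tup(3,1,m),tup(3,1,m)))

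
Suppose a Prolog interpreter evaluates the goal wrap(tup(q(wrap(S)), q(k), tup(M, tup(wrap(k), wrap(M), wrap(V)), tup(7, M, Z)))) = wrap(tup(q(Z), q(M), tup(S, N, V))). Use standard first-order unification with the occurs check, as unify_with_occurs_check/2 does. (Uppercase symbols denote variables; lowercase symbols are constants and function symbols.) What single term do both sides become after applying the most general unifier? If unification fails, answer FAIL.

wrap(tup(q(wrap(k)), q(k), tup(k, tup(wrap(k), wrap(k), wrap(tup(7, k, wrap(k)))), tup(7, k, wrap(k)))))

Decompose wrap/1: tup(q(wrap(S)), q(k), tup(M, tup(wrap(k), wrap(M), wrap(V)), tup(7, M, Z))) = tup(q(Z), q(M), tup(S, N, V)).
Decompose tup/3: q(wrap(S)) = q(Z),  q(k) = q(M),  tup(M, tup(wrap(k), wrap(M), wrap(V)), tup(7, M, Z)) = tup(S, N, V).
Decompose q/1: wrap(S) = Z.
Bind Z := wrap(S); substituting into the one remaining equation that mentions Z gives: tup(M, tup(wrap(k), wrap(M), wrap(V)), tup(7, M, wrap(S))) = tup(S, N, V).
Decompose q/1: k = M.
Bind M := k; substituting into the remaining equation gives: tup(k, tup(wrap(k), wrap(k), wrap(V)), tup(7, k, wrap(S))) = tup(S, N, V).
Decompose tup/3: k = S,  tup(wrap(k), wrap(k), wrap(V)) = N,  tup(7, k, wrap(S)) = V.
Bind S := k; substituting into the one remaining equation that mentions S gives: tup(7, k, wrap(k)) = V. Substituting into the earlier binding gives Z := wrap(k).
Bind N := tup(wrap(k), wrap(k), wrap(V)); no other remaining equation mentions N.
Bind V := tup(7, k, wrap(k)). Substituting into the earlier binding gives N := tup(wrap(k), wrap(k), wrap(tup(7, k, wrap(k)))).
Applying the MGU to either side gives wrap(tup(q(wrap(k)), q(k), tup(k, tup(wrap(k), wrap(k), wrap(tup(7, k, wrap(k)))), tup(7, k, wrap(k))))).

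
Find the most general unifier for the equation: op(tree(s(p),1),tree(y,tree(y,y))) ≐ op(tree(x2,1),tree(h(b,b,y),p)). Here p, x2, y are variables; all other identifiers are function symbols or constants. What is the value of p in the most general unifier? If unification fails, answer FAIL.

FAIL

Decompose op/2: tree(s(p),1) ≐ tree(x2,1),  tree(y,tree(y,y)) ≐ tree(h(b,b,y),p).
Decompose tree/2: s(p) ≐ x2,  1 ≐ 1.
Bind x2 := s(p); no other remaining equation mentions x2.
Delete trivial equation 1 ≐ 1.
Decompose tree/2: y ≐ h(b,b,y),  tree(y,y) ≐ p.
Occurs check fails: y occurs in h(b,b,y); the equation y ≐ h(b,b,y) has no finite solution.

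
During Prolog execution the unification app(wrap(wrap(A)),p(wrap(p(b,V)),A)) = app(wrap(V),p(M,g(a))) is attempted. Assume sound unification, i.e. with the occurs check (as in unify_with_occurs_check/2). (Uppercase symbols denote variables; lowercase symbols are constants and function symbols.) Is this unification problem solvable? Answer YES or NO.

YES

Decompose app/2: wrap(wrap(A)) = wrap(V),  p(wrap(p(b,V)),A) = p(M,g(a)).
Decompose wrap/1: wrap(A) = V.
Bind V := wrap(A); substituting into the remaining equation gives: p(wrap(p(b,wrap(A))),A) = p(M,g(a)).
Decompose p/2: wrap(p(b,wrap(A))) = M,  A = g(a).
Bind M := wrap(p(b,wrap(A))); no other remaining equation mentions M.
Bind A := g(a). Substituting into the earlier bindings gives V := wrap(g(a)), M := wrap(p(b,wrap(g(a)))).
No equations remain and no clash or occurs-check failure arose, so a unifier exists.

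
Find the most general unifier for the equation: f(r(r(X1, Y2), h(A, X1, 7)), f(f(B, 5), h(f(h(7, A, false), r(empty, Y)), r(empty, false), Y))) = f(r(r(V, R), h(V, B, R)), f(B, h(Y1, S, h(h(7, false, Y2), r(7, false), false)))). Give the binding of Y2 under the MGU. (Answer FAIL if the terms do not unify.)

FAIL

Decompose f/2: r(r(X1, Y2), h(A, X1, 7)) = r(r(V, R), h(V, B, R)),  f(f(B, 5), h(f(h(7, A, false), r(empty, Y)), r(empty, false), Y)) = f(B, h(Y1, S, h(h(7, false, Y2), r(7, false), false))).
Decompose r/2: r(X1, Y2) = r(V, R),  h(A, X1, 7) = h(V, B, R).
Decompose r/2: X1 = V,  Y2 = R.
Bind X1 := V; substituting into the one remaining equation that mentions X1 gives: h(A, V, 7) = h(V, B, R).
Bind Y2 := R; substituting into the one remaining equation that mentions Y2 gives: f(f(B, 5), h(f(h(7, A, false), r(empty, Y)), r(empty, false), Y)) = f(B, h(Y1, S, h(h(7, false, R), r(7, false), false))).
Decompose h/3: A = V,  V = B,  7 = R.
Bind A := V; substituting into the one remaining equation that mentions A gives: f(f(B, 5), h(f(h(7, V, false), r(empty, Y)), r(empty, false), Y)) = f(B, h(Y1, S, h(h(7, false, R), r(7, false), false))).
Bind V := B; substituting into the one remaining equation that mentions V gives: f(f(B, 5), h(f(h(7, B, false), r(empty, Y)), r(empty, false), Y)) = f(B, h(Y1, S, h(h(7, false, R), r(7, false), false))). Substituting into the earlier bindings gives X1 := B, A := B.
Bind R := 7; substituting into the remaining equation gives: f(f(B, 5), h(f(h(7, B, false), r(empty, Y)), r(empty, false), Y)) = f(B, h(Y1, S, h(h(7, false, 7), r(7, false), false))). Substituting into the earlier binding gives Y2 := 7.
Decompose f/2: f(B, 5) = B,  h(f(h(7, B, false), r(empty, Y)), r(empty, false), Y) = h(Y1, S, h(h(7, false, 7), r(7, false), false)).
Occurs check fails: B occurs in f(B, 5); the equation B = f(B, 5) has no finite solution.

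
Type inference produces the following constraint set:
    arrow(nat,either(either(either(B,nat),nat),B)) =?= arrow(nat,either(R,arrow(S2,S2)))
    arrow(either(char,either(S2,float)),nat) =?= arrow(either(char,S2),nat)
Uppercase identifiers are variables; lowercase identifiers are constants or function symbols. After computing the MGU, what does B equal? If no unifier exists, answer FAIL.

Decompose arrow/2: nat =?= nat,  either(either(either(B,nat),nat),B) =?= either(R,arrow(S2,S2)).
Delete trivial equation nat =?= nat.
Decompose either/2: either(either(B,nat),nat) =?= R,  B =?= arrow(S2,S2).
Bind R := either(either(B,nat),nat); no other remaining equation mentions R.
Bind B := arrow(S2,S2); no other remaining equation mentions B. Substituting into the earlier binding gives R := either(either(arrow(S2,S2),nat),nat).
Decompose arrow/2: either(char,either(S2,float)) =?= either(char,S2),  nat =?= nat.
Decompose either/2: char =?= char,  either(S2,float) =?= S2.
Delete trivial equation char =?= char.
Occurs check fails: S2 occurs in either(S2,float); the equation S2 =?= either(S2,float) has no finite solution.

FAIL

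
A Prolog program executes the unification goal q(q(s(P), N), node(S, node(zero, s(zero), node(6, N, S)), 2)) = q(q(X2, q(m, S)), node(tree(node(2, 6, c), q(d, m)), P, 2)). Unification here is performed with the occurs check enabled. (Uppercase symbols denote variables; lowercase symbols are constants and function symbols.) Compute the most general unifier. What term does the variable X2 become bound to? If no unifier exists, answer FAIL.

s(node(zero, s(zero), node(6, q(m, tree(node(2, 6, c), q(d, m))), tree(node(2, 6, c), q(d, m)))))

Decompose q/2: q(s(P), N) = q(X2, q(m, S)),  node(S, node(zero, s(zero), node(6, N, S)), 2) = node(tree(node(2, 6, c), q(d, m)), P, 2).
Decompose q/2: s(P) = X2,  N = q(m, S).
Bind X2 := s(P); no other remaining equation mentions X2.
Bind N := q(m, S); substituting into the remaining equation gives: node(S, node(zero, s(zero), node(6, q(m, S), S)), 2) = node(tree(node(2, 6, c), q(d, m)), P, 2).
Decompose node/3: S = tree(node(2, 6, c), q(d, m)),  node(zero, s(zero), node(6, q(m, S), S)) = P,  2 = 2.
Bind S := tree(node(2, 6, c), q(d, m)); substituting into the one remaining equation that mentions S gives: node(zero, s(zero), node(6, q(m, tree(node(2, 6, c), q(d, m))), tree(node(2, 6, c), q(d, m)))) = P. Substituting into the earlier binding gives N := q(m, tree(node(2, 6, c), q(d, m))).
Bind P := node(zero, s(zero), node(6, q(m, tree(node(2, 6, c), q(d, m))), tree(node(2, 6, c), q(d, m)))); no other remaining equation mentions P. Substituting into the earlier binding gives X2 := s(node(zero, s(zero), node(6, q(m, tree(node(2, 6, c), q(d, m))), tree(node(2, 6, c), q(d, m))))).
Delete trivial equation 2 = 2.
MGU = { X2 = s(node(zero, s(zero), node(6, q(m, tree(node(2, 6, c), q(d, m))), tree(node(2, 6, c), q(d, m))))), N = q(m, tree(node(2, 6, c), q(d, m))), S = tree(node(2, 6, c), q(d, m)), P = node(zero, s(zero), node(6, q(m, tree(node(2, 6, c), q(d, m))), tree(node(2, 6, c), q(d, m)))) }, so X2 = s(node(zero, s(zero), node(6, q(m, tree(node(2, 6, c), q(d, m))), tree(node(2, 6, c), q(d, m))))).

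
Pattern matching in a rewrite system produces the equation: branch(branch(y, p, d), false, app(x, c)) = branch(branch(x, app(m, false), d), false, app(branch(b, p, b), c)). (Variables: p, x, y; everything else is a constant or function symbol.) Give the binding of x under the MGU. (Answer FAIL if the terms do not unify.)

branch(b, app(m, false), b)

Decompose branch/3: branch(y, p, d) = branch(x, app(m, false), d),  false = false,  app(x, c) = app(branch(b, p, b), c).
Decompose branch/3: y = x,  p = app(m, false),  d = d.
Bind y := x; no other remaining equation mentions y.
Bind p := app(m, false); substituting into the one remaining equation that mentions p gives: app(x, c) = app(branch(b, app(m, false), b), c).
Delete trivial equation d = d.
Delete trivial equation false = false.
Decompose app/2: x = branch(b, app(m, false), b),  c = c.
Bind x := branch(b, app(m, false), b); no other remaining equation mentions x. Substituting into the earlier binding gives y := branch(b, app(m, false), b).
Delete trivial equation c = c.
MGU = { y -> branch(b, app(m, false), b), p -> app(m, false), x -> branch(b, app(m, false), b) }, so x -> branch(b, app(m, false), b).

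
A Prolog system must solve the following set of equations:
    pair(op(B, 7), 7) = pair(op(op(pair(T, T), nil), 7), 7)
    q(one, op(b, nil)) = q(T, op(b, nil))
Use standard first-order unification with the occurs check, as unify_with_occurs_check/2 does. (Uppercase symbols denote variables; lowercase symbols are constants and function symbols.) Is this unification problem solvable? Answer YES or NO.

YES

Decompose pair/2: op(B, 7) = op(op(pair(T, T), nil), 7),  7 = 7.
Decompose op/2: B = op(pair(T, T), nil),  7 = 7.
Bind B := op(pair(T, T), nil); no other remaining equation mentions B.
Delete trivial equation 7 = 7.
Delete trivial equation 7 = 7.
Decompose q/2: one = T,  op(b, nil) = op(b, nil).
Bind T := one; no other remaining equation mentions T. Substituting into the earlier binding gives B := op(pair(one, one), nil).
Delete trivial equation op(b, nil) = op(b, nil).
No equations remain and no clash or occurs-check failure arose, so a unifier exists.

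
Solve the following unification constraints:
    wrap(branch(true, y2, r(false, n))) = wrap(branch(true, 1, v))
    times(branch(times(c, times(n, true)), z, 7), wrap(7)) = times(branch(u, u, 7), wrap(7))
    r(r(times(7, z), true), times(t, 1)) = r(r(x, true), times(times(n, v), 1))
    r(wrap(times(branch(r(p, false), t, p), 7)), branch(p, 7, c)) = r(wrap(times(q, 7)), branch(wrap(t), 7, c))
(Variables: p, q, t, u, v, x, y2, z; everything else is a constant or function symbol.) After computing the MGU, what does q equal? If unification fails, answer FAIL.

Decompose wrap/1: branch(true, y2, r(false, n)) = branch(true, 1, v).
Decompose branch/3: true = true,  y2 = 1,  r(false, n) = v.
Delete trivial equation true = true.
Bind y2 := 1; no other remaining equation mentions y2.
Bind v := r(false, n); substituting into the one remaining equation that mentions v gives: r(r(times(7, z), true), times(t, 1)) = r(r(x, true), times(times(n, r(false, n)), 1)).
Decompose times/2: branch(times(c, times(n, true)), z, 7) = branch(u, u, 7),  wrap(7) = wrap(7).
Decompose branch/3: times(c, times(n, true)) = u,  z = u,  7 = 7.
Bind u := times(c, times(n, true)); substituting into the one remaining equation that mentions u gives: z = times(c, times(n, true)).
Bind z := times(c, times(n, true)); substituting into the one remaining equation that mentions z gives: r(r(times(7, times(c, times(n, true))), true), times(t, 1)) = r(r(x, true), times(times(n, r(false, n)), 1)).
Delete trivial equation 7 = 7.
Delete trivial equation wrap(7) = wrap(7).
Decompose r/2: r(times(7, times(c, times(n, true))), true) = r(x, true),  times(t, 1) = times(times(n, r(false, n)), 1).
Decompose r/2: times(7, times(c, times(n, true))) = x,  true = true.
Bind x := times(7, times(c, times(n, true))); no other remaining equation mentions x.
Delete trivial equation true = true.
Decompose times/2: t = times(n, r(false, n)),  1 = 1.
Bind t := times(n, r(false, n)); substituting into the one remaining equation that mentions t gives: r(wrap(times(branch(r(p, false), times(n, r(false, n)), p), 7)), branch(p, 7, c)) = r(wrap(times(q, 7)), branch(wrap(times(n, r(false, n))), 7, c)).
Delete trivial equation 1 = 1.
Decompose r/2: wrap(times(branch(r(p, false), times(n, r(false, n)), p), 7)) = wrap(times(q, 7)),  branch(p, 7, c) = branch(wrap(times(n, r(false, n))), 7, c).
Decompose wrap/1: times(branch(r(p, false), times(n, r(false, n)), p), 7) = times(q, 7).
Decompose times/2: branch(r(p, false), times(n, r(false, n)), p) = q,  7 = 7.
Bind q := branch(r(p, false), times(n, r(false, n)), p); no other remaining equation mentions q.
Delete trivial equation 7 = 7.
Decompose branch/3: p = wrap(times(n, r(false, n))),  7 = 7,  c = c.
Bind p := wrap(times(n, r(false, n))); no other remaining equation mentions p. Substituting into the earlier binding gives q := branch(r(wrap(times(n, r(false, n))), false), times(n, r(false, n)), wrap(times(n, r(false, n)))).
Delete trivial equation 7 = 7.
Delete trivial equation c = c.
MGU = { y2 ↦ 1, v ↦ r(false, n), u ↦ times(c, times(n, true)), z ↦ times(c, times(n, true)), x ↦ times(7, times(c, times(n, true))), t ↦ times(n, r(false, n)), q ↦ branch(r(wrap(times(n, r(false, n))), false), times(n, r(false, n)), wrap(times(n, r(false, n)))), p ↦ wrap(times(n, r(false, n))) }, so q ↦ branch(r(wrap(times(n, r(false, n))), false), times(n, r(false, n)), wrap(times(n, r(false, n)))).

branch(r(wrap(times(n, r(false, n))), false), times(n, r(false, n)), wrap(times(n, r(false, n))))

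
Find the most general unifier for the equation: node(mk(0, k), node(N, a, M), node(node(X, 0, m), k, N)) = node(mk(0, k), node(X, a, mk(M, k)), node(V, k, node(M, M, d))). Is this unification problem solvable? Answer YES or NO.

NO

Decompose node/3: mk(0, k) = mk(0, k),  node(N, a, M) = node(X, a, mk(M, k)),  node(node(X, 0, m), k, N) = node(V, k, node(M, M, d)).
Delete trivial equation mk(0, k) = mk(0, k).
Decompose node/3: N = X,  a = a,  M = mk(M, k).
Bind N := X; substituting into the one remaining equation that mentions N gives: node(node(X, 0, m), k, X) = node(V, k, node(M, M, d)).
Delete trivial equation a = a.
Occurs check fails: M occurs in mk(M, k); the equation M = mk(M, k) has no finite solution.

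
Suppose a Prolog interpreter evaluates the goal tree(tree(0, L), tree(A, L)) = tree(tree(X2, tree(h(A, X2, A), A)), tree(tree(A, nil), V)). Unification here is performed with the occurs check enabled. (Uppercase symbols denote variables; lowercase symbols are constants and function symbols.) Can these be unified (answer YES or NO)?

Decompose tree/2: tree(0, L) = tree(X2, tree(h(A, X2, A), A)),  tree(A, L) = tree(tree(A, nil), V).
Decompose tree/2: 0 = X2,  L = tree(h(A, X2, A), A).
Bind X2 := 0; substituting into the one remaining equation that mentions X2 gives: L = tree(h(A, 0, A), A).
Bind L := tree(h(A, 0, A), A); substituting into the remaining equation gives: tree(A, tree(h(A, 0, A), A)) = tree(tree(A, nil), V).
Decompose tree/2: A = tree(A, nil),  tree(h(A, 0, A), A) = V.
Occurs check fails: A occurs in tree(A, nil); the equation A = tree(A, nil) has no finite solution.

NO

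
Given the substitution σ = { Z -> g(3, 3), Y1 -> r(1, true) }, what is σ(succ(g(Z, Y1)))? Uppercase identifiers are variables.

Replace each occurrence of Z with g(3, 3).
Replace each occurrence of Y1 with r(1, true).
Result: succ(g(g(3, 3), r(1, true))).

succ(g(g(3, 3), r(1, true)))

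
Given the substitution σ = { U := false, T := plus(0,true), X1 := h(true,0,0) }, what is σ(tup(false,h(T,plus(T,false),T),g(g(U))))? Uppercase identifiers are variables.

tup(false,h(plus(0,true),plus(plus(0,true),false),plus(0,true)),g(g(false)))

Replace each occurrence of U with false.
Replace each occurrence of T with plus(0,true).
Result: tup(false,h(plus(0,true),plus(plus(0,true),false),plus(0,true)),g(g(false))).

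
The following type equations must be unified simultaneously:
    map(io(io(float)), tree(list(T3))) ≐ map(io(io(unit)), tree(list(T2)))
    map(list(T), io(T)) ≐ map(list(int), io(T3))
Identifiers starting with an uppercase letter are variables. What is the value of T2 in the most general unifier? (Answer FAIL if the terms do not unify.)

Decompose map/2: io(io(float)) ≐ io(io(unit)),  tree(list(T3)) ≐ tree(list(T2)).
Decompose io/1: io(float) ≐ io(unit).
Decompose io/1: float ≐ unit.
Clash: constants float and unit differ; no unifier exists.

FAIL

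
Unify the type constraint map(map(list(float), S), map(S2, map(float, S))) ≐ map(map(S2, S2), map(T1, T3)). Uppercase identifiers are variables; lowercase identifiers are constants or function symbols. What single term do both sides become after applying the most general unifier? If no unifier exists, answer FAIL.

map(map(list(float), list(float)), map(list(float), map(float, list(float))))

Decompose map/2: map(list(float), S) ≐ map(S2, S2),  map(S2, map(float, S)) ≐ map(T1, T3).
Decompose map/2: list(float) ≐ S2,  S ≐ S2.
Bind S2 := list(float); substituting into the remaining equations gives: S ≐ list(float),  map(list(float), map(float, S)) ≐ map(T1, T3).
Bind S := list(float); substituting into the remaining equation gives: map(list(float), map(float, list(float))) ≐ map(T1, T3).
Decompose map/2: list(float) ≐ T1,  map(float, list(float)) ≐ T3.
Bind T1 := list(float); no other remaining equation mentions T1.
Bind T3 := map(float, list(float)).
Applying the MGU to either side gives map(map(list(float), list(float)), map(list(float), map(float, list(float)))).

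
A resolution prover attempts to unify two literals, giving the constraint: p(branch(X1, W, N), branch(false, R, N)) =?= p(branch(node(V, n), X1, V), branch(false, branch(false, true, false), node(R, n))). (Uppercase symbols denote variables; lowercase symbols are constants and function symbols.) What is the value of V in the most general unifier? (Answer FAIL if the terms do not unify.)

Decompose p/2: branch(X1, W, N) =?= branch(node(V, n), X1, V),  branch(false, R, N) =?= branch(false, branch(false, true, false), node(R, n)).
Decompose branch/3: X1 =?= node(V, n),  W =?= X1,  N =?= V.
Bind X1 := node(V, n); substituting into the one remaining equation that mentions X1 gives: W =?= node(V, n).
Bind W := node(V, n); no other remaining equation mentions W.
Bind N := V; substituting into the remaining equation gives: branch(false, R, V) =?= branch(false, branch(false, true, false), node(R, n)).
Decompose branch/3: false =?= false,  R =?= branch(false, true, false),  V =?= node(R, n).
Delete trivial equation false =?= false.
Bind R := branch(false, true, false); substituting into the remaining equation gives: V =?= node(branch(false, true, false), n).
Bind V := node(branch(false, true, false), n). Substituting into the earlier bindings gives X1 := node(node(branch(false, true, false), n), n), W := node(node(branch(false, true, false), n), n), N := node(branch(false, true, false), n).
MGU = { X1 ↦ node(node(branch(false, true, false), n), n), W ↦ node(node(branch(false, true, false), n), n), N ↦ node(branch(false, true, false), n), R ↦ branch(false, true, false), V ↦ node(branch(false, true, false), n) }, so V ↦ node(branch(false, true, false), n).

node(branch(false, true, false), n)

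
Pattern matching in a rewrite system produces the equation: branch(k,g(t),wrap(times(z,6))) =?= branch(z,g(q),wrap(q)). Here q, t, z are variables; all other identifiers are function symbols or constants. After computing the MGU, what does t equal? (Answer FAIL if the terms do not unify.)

times(k,6)

Decompose branch/3: k =?= z,  g(t) =?= g(q),  wrap(times(z,6)) =?= wrap(q).
Bind z := k; substituting into the one remaining equation that mentions z gives: wrap(times(k,6)) =?= wrap(q).
Decompose g/1: t =?= q.
Bind t := q; no other remaining equation mentions t.
Decompose wrap/1: times(k,6) =?= q.
Bind q := times(k,6). Substituting into the earlier binding gives t := times(k,6).
MGU = { z := k, t := times(k,6), q := times(k,6) }, so t := times(k,6).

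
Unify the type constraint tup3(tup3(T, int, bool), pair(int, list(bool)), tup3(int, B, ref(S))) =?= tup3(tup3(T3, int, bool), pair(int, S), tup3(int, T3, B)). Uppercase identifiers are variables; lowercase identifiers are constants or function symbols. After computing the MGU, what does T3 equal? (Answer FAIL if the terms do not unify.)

Decompose tup3/3: tup3(T, int, bool) =?= tup3(T3, int, bool),  pair(int, list(bool)) =?= pair(int, S),  tup3(int, B, ref(S)) =?= tup3(int, T3, B).
Decompose tup3/3: T =?= T3,  int =?= int,  bool =?= bool.
Bind T := T3; no other remaining equation mentions T.
Delete trivial equation int =?= int.
Delete trivial equation bool =?= bool.
Decompose pair/2: int =?= int,  list(bool) =?= S.
Delete trivial equation int =?= int.
Bind S := list(bool); substituting into the remaining equation gives: tup3(int, B, ref(list(bool))) =?= tup3(int, T3, B).
Decompose tup3/3: int =?= int,  B =?= T3,  ref(list(bool)) =?= B.
Delete trivial equation int =?= int.
Bind B := T3; substituting into the remaining equation gives: ref(list(bool)) =?= T3.
Bind T3 := ref(list(bool)). Substituting into the earlier bindings gives T := ref(list(bool)), B := ref(list(bool)).
MGU = { T -> ref(list(bool)), S -> list(bool), B -> ref(list(bool)), T3 -> ref(list(bool)) }, so T3 -> ref(list(bool)).

ref(list(bool))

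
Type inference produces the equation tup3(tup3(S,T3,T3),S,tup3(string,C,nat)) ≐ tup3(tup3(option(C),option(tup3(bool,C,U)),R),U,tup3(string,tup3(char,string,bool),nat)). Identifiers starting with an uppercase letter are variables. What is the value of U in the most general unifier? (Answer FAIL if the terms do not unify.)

Decompose tup3/3: tup3(S,T3,T3) ≐ tup3(option(C),option(tup3(bool,C,U)),R),  S ≐ U,  tup3(string,C,nat) ≐ tup3(string,tup3(char,string,bool),nat).
Decompose tup3/3: S ≐ option(C),  T3 ≐ option(tup3(bool,C,U)),  T3 ≐ R.
Bind S := option(C); substituting into the one remaining equation that mentions S gives: option(C) ≐ U.
Bind T3 := option(tup3(bool,C,U)); substituting into the one remaining equation that mentions T3 gives: option(tup3(bool,C,U)) ≐ R.
Bind R := option(tup3(bool,C,U)); no other remaining equation mentions R.
Bind U := option(C); no other remaining equation mentions U. Substituting into the earlier bindings gives T3 := option(tup3(bool,C,option(C))), R := option(tup3(bool,C,option(C))).
Decompose tup3/3: string ≐ string,  C ≐ tup3(char,string,bool),  nat ≐ nat.
Delete trivial equation string ≐ string.
Bind C := tup3(char,string,bool); no other remaining equation mentions C. Substituting into the earlier bindings gives S := option(tup3(char,string,bool)), T3 := option(tup3(bool,tup3(char,string,bool),option(tup3(char,string,bool)))), R := option(tup3(bool,tup3(char,string,bool),option(tup3(char,string,bool)))), U := option(tup3(char,string,bool)).
Delete trivial equation nat ≐ nat.
MGU = { S ↦ option(tup3(char,string,bool)), T3 ↦ option(tup3(bool,tup3(char,string,bool),option(tup3(char,string,bool)))), R ↦ option(tup3(bool,tup3(char,string,bool),option(tup3(char,string,bool)))), U ↦ option(tup3(char,string,bool)), C ↦ tup3(char,string,bool) }, so U ↦ option(tup3(char,string,bool)).

option(tup3(char,string,bool))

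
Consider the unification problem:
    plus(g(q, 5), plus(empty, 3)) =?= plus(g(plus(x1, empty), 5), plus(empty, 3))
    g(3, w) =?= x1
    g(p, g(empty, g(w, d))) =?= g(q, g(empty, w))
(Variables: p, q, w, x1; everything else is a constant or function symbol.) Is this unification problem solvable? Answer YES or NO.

Decompose plus/2: g(q, 5) =?= g(plus(x1, empty), 5),  plus(empty, 3) =?= plus(empty, 3).
Decompose g/2: q =?= plus(x1, empty),  5 =?= 5.
Bind q := plus(x1, empty); substituting into the one remaining equation that mentions q gives: g(p, g(empty, g(w, d))) =?= g(plus(x1, empty), g(empty, w)).
Delete trivial equation 5 =?= 5.
Delete trivial equation plus(empty, 3) =?= plus(empty, 3).
Bind x1 := g(3, w); substituting into the remaining equation gives: g(p, g(empty, g(w, d))) =?= g(plus(g(3, w), empty), g(empty, w)). Substituting into the earlier binding gives q := plus(g(3, w), empty).
Decompose g/2: p =?= plus(g(3, w), empty),  g(empty, g(w, d)) =?= g(empty, w).
Bind p := plus(g(3, w), empty); no other remaining equation mentions p.
Decompose g/2: empty =?= empty,  g(w, d) =?= w.
Delete trivial equation empty =?= empty.
Occurs check fails: w occurs in g(w, d); the equation w =?= g(w, d) has no finite solution.

NO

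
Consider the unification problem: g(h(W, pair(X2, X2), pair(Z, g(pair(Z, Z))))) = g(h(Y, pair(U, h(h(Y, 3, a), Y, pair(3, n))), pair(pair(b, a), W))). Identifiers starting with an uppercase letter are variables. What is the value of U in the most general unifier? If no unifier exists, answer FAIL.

h(h(g(pair(pair(b, a), pair(b, a))), 3, a), g(pair(pair(b, a), pair(b, a))), pair(3, n))

Decompose g/1: h(W, pair(X2, X2), pair(Z, g(pair(Z, Z)))) = h(Y, pair(U, h(h(Y, 3, a), Y, pair(3, n))), pair(pair(b, a), W)).
Decompose h/3: W = Y,  pair(X2, X2) = pair(U, h(h(Y, 3, a), Y, pair(3, n))),  pair(Z, g(pair(Z, Z))) = pair(pair(b, a), W).
Bind W := Y; substituting into the one remaining equation that mentions W gives: pair(Z, g(pair(Z, Z))) = pair(pair(b, a), Y).
Decompose pair/2: X2 = U,  X2 = h(h(Y, 3, a), Y, pair(3, n)).
Bind X2 := U; substituting into the one remaining equation that mentions X2 gives: U = h(h(Y, 3, a), Y, pair(3, n)).
Bind U := h(h(Y, 3, a), Y, pair(3, n)); no other remaining equation mentions U. Substituting into the earlier binding gives X2 := h(h(Y, 3, a), Y, pair(3, n)).
Decompose pair/2: Z = pair(b, a),  g(pair(Z, Z)) = Y.
Bind Z := pair(b, a); substituting into the remaining equation gives: g(pair(pair(b, a), pair(b, a))) = Y.
Bind Y := g(pair(pair(b, a), pair(b, a))). Substituting into the earlier bindings gives W := g(pair(pair(b, a), pair(b, a))), X2 := h(h(g(pair(pair(b, a), pair(b, a))), 3, a), g(pair(pair(b, a), pair(b, a))), pair(3, n)), U := h(h(g(pair(pair(b, a), pair(b, a))), 3, a), g(pair(pair(b, a), pair(b, a))), pair(3, n)).
MGU = { W := g(pair(pair(b, a), pair(b, a))), X2 := h(h(g(pair(pair(b, a), pair(b, a))), 3, a), g(pair(pair(b, a), pair(b, a))), pair(3, n)), U := h(h(g(pair(pair(b, a), pair(b, a))), 3, a), g(pair(pair(b, a), pair(b, a))), pair(3, n)), Z := pair(b, a), Y := g(pair(pair(b, a), pair(b, a))) }, so U := h(h(g(pair(pair(b, a), pair(b, a))), 3, a), g(pair(pair(b, a), pair(b, a))), pair(3, n)).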